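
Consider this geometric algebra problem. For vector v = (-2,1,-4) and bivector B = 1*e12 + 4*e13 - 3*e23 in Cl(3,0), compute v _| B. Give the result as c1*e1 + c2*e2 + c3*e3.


Left contraction v _| B = <vB>_1 (grade-1 part of the geometric product vB).
Using e1_|e12 = e2, e2_|e12 = -e1, e1_|e13 = e3, e3_|e13 = -e1, e2_|e23 = e3, e3_|e23 = -e2:
e1 coeff: -v2*b12 - v3*b13 = -(1)*(1) - (-4)*(4) = 15
e2 coeff: v1*b12 - v3*b23 = (-2)*(1) - (-4)*(-3) = -14
e3 coeff: v1*b13 + v2*b23 = (-2)*(4) + (1)*(-3) = -11
v _| B = 15*e1 - 14*e2 - 11*e3


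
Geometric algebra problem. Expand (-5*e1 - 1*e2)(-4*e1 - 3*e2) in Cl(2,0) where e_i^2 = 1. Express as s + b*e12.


Expand: (-5*e1 - 1*e2)(-4*e1 - 3*e2)
= (-5)*(-4)*e1e1 + (-5)*(-3)*e1e2 + (-1)*(-4)*e2e1 + (-1)*(-3)*e2e2
Using e1^2 = e2^2 = 1, e2e1 = -e1e2:
Scalar part s = (-5)*(-4) + (-1)*(-3) = 20 + 3 = 23
Bivector part b = (-5)*(-3) - (-1)*(-4) = 15 - 4 = 11
uv = 23 + 11*e12


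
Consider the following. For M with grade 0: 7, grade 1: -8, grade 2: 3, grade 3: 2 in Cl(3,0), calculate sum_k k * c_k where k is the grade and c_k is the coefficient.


Grade-weighted sum = sum of grade_k * coefficient_k
0*7 = 0
1*(-8) = -8
2*3 = 6
3*2 = 6
Total = 0 + (-8) + 6 + 6 = 4


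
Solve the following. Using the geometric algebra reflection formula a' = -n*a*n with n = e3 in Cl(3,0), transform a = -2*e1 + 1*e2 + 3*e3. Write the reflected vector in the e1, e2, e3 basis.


Reflection formula: a' = -n*a*n, with n = e3 (unit vector, n^2 = 1).
For reflection through hyperplane perp to e3:
The component along e3 flips sign, others stay.
a = (-2, 1, 3)
a' = (-2, 1, -3)
a' = -2*e1 + 1*e2 - 3*e3


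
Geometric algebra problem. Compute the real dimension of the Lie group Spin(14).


Spin(n) double-covers SO(n); both have Lie algebra so(n) of dimension n(n-1)/2.
n = 14
n(n-1) = 14 * 13 = 182
dim Spin(14) = 182/2 = 91


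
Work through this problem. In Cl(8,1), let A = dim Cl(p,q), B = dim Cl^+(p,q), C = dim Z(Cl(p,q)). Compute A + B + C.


n = 8 + 1 = 9
Total dim = 2^9 = 512
Even subalgebra dim = 2^8 = 256
n is odd, so center dim = 2
Sum = 512 + 256 + 2 = 770


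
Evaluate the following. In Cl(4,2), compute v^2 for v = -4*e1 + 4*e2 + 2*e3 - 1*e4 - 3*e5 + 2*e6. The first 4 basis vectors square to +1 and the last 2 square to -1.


v^2 = sum of c_i^2 * e_i^2
Positive signature terms (e_i^2 = +1): (-4)^2 + 4^2 + 2^2 + (-1)^2 = 37
Negative signature terms (e_j^2 = -1): (-3)^2 + 2^2 = 13
v^2 = 37 - 13 = 24


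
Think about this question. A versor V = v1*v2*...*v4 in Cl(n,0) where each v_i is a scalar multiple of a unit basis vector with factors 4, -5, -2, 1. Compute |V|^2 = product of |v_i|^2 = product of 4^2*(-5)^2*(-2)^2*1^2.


Each vector v_i has |v_i|^2 = s_i^2
Squared scales: 4^2 = 16, (-5)^2 = 25, (-2)^2 = 4, 1^2 = 1
|V|^2 = 16 * 25 * 4 * 1
= 1600


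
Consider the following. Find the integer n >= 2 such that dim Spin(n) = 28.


dim Spin(n) = dim so(n) = n(n-1)/2.
Solve n(n-1)/2 = 28, i.e. n^2 - n - 56 = 0.
Discriminant = 1 + 8*28 = 225
n = (1 + sqrt(225))/2 = (1 + 15)/2 = 8


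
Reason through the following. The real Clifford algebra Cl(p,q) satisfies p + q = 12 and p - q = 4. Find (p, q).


We need p + q = 12 and p - q = 4.
Adding: 2p = 12 + 4 = 16, so p = 8.
Then q = 12 - 8 = 4.
(p, q) = (8, 4)


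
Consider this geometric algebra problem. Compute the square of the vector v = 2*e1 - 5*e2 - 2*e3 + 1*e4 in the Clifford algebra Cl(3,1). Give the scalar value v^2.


v^2 = sum of c_i^2 * e_i^2
Positive signature terms (e_i^2 = +1): 2^2 + (-5)^2 + (-2)^2 = 33
Negative signature terms (e_j^2 = -1): 1^2 = 1
v^2 = 33 - 1 = 32


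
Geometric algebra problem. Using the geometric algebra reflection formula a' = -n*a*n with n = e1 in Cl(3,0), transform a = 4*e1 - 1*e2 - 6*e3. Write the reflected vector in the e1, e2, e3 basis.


Reflection formula: a' = -n*a*n, with n = e1 (unit vector, n^2 = 1).
For reflection through hyperplane perp to e1:
The component along e1 flips sign, others stay.
a = (4, -1, -6)
a' = (-4, -1, -6)
a' = -4*e1 - 1*e2 - 6*e3


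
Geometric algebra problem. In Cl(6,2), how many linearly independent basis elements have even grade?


Even subalgebra dimension = 2^(n-1)
n = 6 + 2 = 8
2^(8 - 1) = 2^7 = 128
Verification: sum of C(8,k) for even k = 1 + 28 + 70 + 28 + 1 = 128
Result = 128


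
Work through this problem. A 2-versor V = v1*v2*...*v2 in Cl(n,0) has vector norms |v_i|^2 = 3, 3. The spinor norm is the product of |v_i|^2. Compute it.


Spinor norm N(V) = |v1|^2 * |v2|^2 * ... * |v2|^2
= 3 * 3
Running product: 3, 9
N(V) = 9


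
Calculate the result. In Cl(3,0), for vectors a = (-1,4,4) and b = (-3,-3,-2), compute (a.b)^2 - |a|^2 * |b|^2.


a . b = (-1)*(-3) + 4*(-3) + 4*(-2)
= 3 + (-12) + (-8) = -17
|a|^2 = (-1)^2 + 4^2 + 4^2 = 33
|b|^2 = (-3)^2 + (-3)^2 + (-2)^2 = 22
(a.b)^2 = (-17)^2 = 289
|a|^2 * |b|^2 = 33 * 22 = 726
Result = 289 - 726 = -437


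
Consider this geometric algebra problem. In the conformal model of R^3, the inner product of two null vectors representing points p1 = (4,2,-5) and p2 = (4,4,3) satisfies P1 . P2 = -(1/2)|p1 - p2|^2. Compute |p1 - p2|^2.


p1 - p2 = (0, -2, -8)
|p1 - p2|^2 = 0^2 + (-2)^2 + (-8)^2
= 0 + 4 + 64
= 68


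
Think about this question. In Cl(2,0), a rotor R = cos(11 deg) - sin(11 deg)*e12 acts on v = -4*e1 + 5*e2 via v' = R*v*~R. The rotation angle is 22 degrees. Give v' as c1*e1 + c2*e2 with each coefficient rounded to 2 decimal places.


Rotor R = cos(11deg) - sin(11deg)*e12
Rotation angle theta = 2 * 11 = 22 degrees
v' = R*v*~R rotates v by theta.
cos(22deg) = 0.9272, sin(22deg) = 0.3746
v'_1 = -4*cos(22deg) - 5*sin(22deg)
= -4*0.9272 - 5*0.3746
= -5.58
v'_2 = -4*sin(22deg) + 5*cos(22deg)
= -4*0.3746 + 5*0.9272
= 3.14
v' = -5.58*e1 + 3.14*e2


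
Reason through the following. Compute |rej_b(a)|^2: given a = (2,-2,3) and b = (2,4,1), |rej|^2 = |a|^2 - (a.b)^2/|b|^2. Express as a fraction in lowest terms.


|a|^2 = 2^2 + (-2)^2 + 3^2 = 17
|b|^2 = 2^2 + 4^2 + 1^2 = 21
a . b = 2*2 + (-2)*4 + 3*1 = -1
(a.b)^2 = (-1)^2 = 1
|rej|^2 = 17 - 1/21
= (357 - 1)/21
= 356/21
In lowest terms: 356/21


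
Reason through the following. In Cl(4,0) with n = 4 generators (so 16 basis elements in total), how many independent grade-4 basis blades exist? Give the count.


Number of grade-k basis blades in Cl(p,q) with n = p + q is C(n, k).
n = 4 + 0 = 4
C(4, 4) = 4! / (4! * 0!)
= 24 / (24 * 1)
= 1


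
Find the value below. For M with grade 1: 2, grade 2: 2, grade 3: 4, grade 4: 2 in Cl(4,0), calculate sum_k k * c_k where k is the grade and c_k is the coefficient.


Grade-weighted sum = sum of grade_k * coefficient_k
1*2 = 2
2*2 = 4
3*4 = 12
4*2 = 8
Total = 2 + 4 + 12 + 8 = 26


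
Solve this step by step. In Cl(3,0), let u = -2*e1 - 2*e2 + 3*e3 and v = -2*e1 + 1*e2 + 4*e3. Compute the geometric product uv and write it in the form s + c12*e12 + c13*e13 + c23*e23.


In Cl(3,0): e_i^2 = 1, e_ie_j = -e_je_i for i != j.
Scalar part = u . v = (-2)*(-2) + (-2)*1 + 3*4
= 4 + (-2) + 12 = 14
e12 coeff = (-2)*1 - (-2)*(-2) = -2 - 4 = -6
e13 coeff = (-2)*4 - 3*(-2) = -8 - (-6) = -2
e23 coeff = (-2)*4 - 3*1 = -8 - 3 = -11
uv = 14 - 6*e12 - 2*e13 - 11*e23


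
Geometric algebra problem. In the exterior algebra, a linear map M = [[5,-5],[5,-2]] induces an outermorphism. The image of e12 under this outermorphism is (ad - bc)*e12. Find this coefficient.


The outermorphism of a linear map f sends e1^e2 to f(e1)^f(e2).
f(e1) = 5*e1 + 5*e2
f(e2) = -5*e1 - 2*e2
f(e1) ^ f(e2) = (5*e1 + 5*e2) ^ (-5*e1 - 2*e2)
= 5*(-2)*e12 + 5*(-5)*e21
= (-10 - (-25))*e12
= 15*e12
Coefficient = 15


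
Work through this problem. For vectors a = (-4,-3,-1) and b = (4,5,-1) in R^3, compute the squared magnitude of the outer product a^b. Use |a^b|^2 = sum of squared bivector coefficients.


a wedge b = (a1*b2 - a2*b1)*e12 + (a1*b3 - a3*b1)*e13 + (a2*b3 - a3*b2)*e23
e12 coeff: (-4)*5 - (-3)*4 = -20 - (-12) = -8
e13 coeff: (-4)*(-1) - (-1)*4 = 4 - (-4) = 8
e23 coeff: (-3)*(-1) - (-1)*5 = 3 - (-5) = 8
|a wedge b|^2 = (-8)^2 + 8^2 + 8^2
= 64 + 64 + 64
= 192


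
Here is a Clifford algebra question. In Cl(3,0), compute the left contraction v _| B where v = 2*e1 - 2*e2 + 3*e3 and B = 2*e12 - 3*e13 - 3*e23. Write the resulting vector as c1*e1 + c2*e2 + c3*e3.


Left contraction v _| B = <vB>_1 (grade-1 part of the geometric product vB).
Using e1_|e12 = e2, e2_|e12 = -e1, e1_|e13 = e3, e3_|e13 = -e1, e2_|e23 = e3, e3_|e23 = -e2:
e1 coeff: -v2*b12 - v3*b13 = -(-2)*(2) - (3)*(-3) = 13
e2 coeff: v1*b12 - v3*b23 = (2)*(2) - (3)*(-3) = 13
e3 coeff: v1*b13 + v2*b23 = (2)*(-3) + (-2)*(-3) = 0
v _| B = 13*e1 + 13*e2 + 0*e3


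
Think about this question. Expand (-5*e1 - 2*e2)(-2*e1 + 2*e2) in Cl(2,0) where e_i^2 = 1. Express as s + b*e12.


Expand: (-5*e1 - 2*e2)(-2*e1 + 2*e2)
= (-5)*(-2)*e1e1 + (-5)*2*e1e2 + (-2)*(-2)*e2e1 + (-2)*2*e2e2
Using e1^2 = e2^2 = 1, e2e1 = -e1e2:
Scalar part s = (-5)*(-2) + (-2)*2 = 10 + (-4) = 6
Bivector part b = (-5)*2 - (-2)*(-2) = -10 - 4 = -14
uv = 6 - 14*e12


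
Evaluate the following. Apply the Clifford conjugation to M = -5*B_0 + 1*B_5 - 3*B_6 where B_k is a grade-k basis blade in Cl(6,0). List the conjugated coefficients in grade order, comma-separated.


Clifford conjugate sign for grade k: (-1)^(k(k+1)/2)
Grade 0: (-1)^(0*1/2) = (-1)^0 = 1, coeff -5 -> -5
Grade 5: (-1)^(5*6/2) = (-1)^15 = -1, coeff 1 -> -1
Grade 6: (-1)^(6*7/2) = (-1)^21 = -1, coeff -3 -> 3
Conjugated coefficients: -5, -1, 3


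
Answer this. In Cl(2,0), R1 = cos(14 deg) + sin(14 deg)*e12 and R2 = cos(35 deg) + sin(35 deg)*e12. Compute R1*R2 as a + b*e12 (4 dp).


Same-plane rotors commute and their half-angles add:
R1*R2 = cos(a1 + a2) + sin(a1 + a2)*e12.
a1 + a2 = 14 + 35 = 49 deg
cos(49 deg) = 0.6561
sin(49 deg) = 0.7547
R1*R2 = 0.6561 + 0.7547*e12


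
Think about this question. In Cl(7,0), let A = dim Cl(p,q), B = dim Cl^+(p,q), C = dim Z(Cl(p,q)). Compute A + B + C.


n = 7 + 0 = 7
Total dim = 2^7 = 128
Even subalgebra dim = 2^6 = 64
n is odd, so center dim = 2
Sum = 128 + 64 + 2 = 194


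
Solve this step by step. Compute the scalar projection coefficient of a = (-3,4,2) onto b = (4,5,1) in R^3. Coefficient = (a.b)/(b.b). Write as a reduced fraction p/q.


Projection coefficient = (a . b) / (b . b)
a . b = (-3)*4 + 4*5 + 2*1
= -12 + 20 + 2 = 10
b . b = 4^2 + 5^2 + 1^2
= 16 + 25 + 1 = 42
Coefficient = 10/42
In lowest terms: 5/21


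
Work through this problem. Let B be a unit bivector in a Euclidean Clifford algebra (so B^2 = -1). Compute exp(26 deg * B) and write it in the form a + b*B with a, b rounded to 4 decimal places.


For a unit bivector B with B^2 = -1, the exponential series gives
e^(theta*B) = cos(theta) + sin(theta)*B (the GA analogue of Euler's formula).
theta = 26 degrees = 0.453786 rad
cos(26 deg) = 0.8988
sin(26 deg) = 0.4384
exp(theta*B) = 0.8988 + 0.4384*B


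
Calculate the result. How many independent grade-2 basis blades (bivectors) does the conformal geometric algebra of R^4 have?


The conformal model of R^4 uses Cl(5,1) with m = 4 + 2 = 6 generators.
Number of grade-2 blades = C(m, 2) = C(6, 2)
= 6*5/2 = 15


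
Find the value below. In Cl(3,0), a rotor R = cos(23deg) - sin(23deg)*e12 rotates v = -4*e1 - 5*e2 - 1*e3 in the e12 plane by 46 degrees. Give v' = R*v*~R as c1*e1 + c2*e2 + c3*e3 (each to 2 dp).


Rotor R = cos(23deg) - sin(23deg)*e12
Rotation angle theta = 2 * 23 = 46 degrees in the e12 plane (e1 -> e2).
The component perpendicular to the plane (e3) is invariant: v'_3 = v3 = -1.00
cos(46deg) = 0.6947, sin(46deg) = 0.7193
v'_1 = v1*cos(theta) - v2*sin(theta) = -4*0.6947 - (-5)*0.7193 = 0.82
v'_2 = v1*sin(theta) + v2*cos(theta) = -4*0.7193 + (-5)*0.6947 = -6.35
v' = 0.82*e1 - 6.35*e2 - 1.00*e3


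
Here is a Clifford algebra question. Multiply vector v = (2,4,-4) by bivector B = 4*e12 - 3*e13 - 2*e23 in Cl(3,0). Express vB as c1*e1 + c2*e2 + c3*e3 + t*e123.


vB has grade-1 (vector) and grade-3 (trivector) parts: vB = (v _| B) + (v ^ B).
Vector part <vB>_1:
  e1: -v2*b12 - v3*b13 = -(4)*(4) - (-4)*(-3) = -28
  e2: v1*b12 - v3*b23 = (2)*(4) - (-4)*(-2) = 0
  e3: v1*b13 + v2*b23 = (2)*(-3) + (4)*(-2) = -14
Trivector part <vB>_3:
  e123: v1*b23 - v2*b13 + v3*b12 = (2)*(-2) - (4)*(-3) + (-4)*(4) = -8
vB = -28*e1 + 0*e2 - 14*e3 - 8*e123


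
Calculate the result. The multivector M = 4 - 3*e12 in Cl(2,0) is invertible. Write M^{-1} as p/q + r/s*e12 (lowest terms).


M = 4 - 3*e12, where e12^2 = -1.
Since M commutes with its reverse ~M = a - b*e12, M * ~M = a^2 - b^2*e12^2 = a^2 + b^2.
So M^{-1} = ~M / (a^2 + b^2) = (a - b*e12)/(a^2 + b^2).
a^2 + b^2 = 16 + 9 = 25
Scalar part = 4/25 = 4/25
Bivector coeff = 3/25 = 3/25
M^{-1} = 4/25 + 3/25*e12


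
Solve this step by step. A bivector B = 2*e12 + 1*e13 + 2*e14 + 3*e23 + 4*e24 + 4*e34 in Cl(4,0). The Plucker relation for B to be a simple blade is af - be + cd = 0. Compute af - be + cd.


Plucker relation: af - be + cd
a*f = 2*4 = 8
b*e = 1*4 = 4
c*d = 2*3 = 6
af - be + cd = 8 - 4 + 6
= 10


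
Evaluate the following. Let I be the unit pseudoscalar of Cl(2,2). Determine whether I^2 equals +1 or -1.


The pseudoscalar I = e1...e_n (product of all n generators) of Cl(p,q) satisfies I^2 = (-1)^(q + n(n-1)/2).
p = 2, q = 2, n = p + q = 4
n(n-1)/2 = 4 * 3 / 2 = 6
Exponent = q + n(n-1)/2 = 2 + 6 = 8
I^2 = (-1)^8 = +1


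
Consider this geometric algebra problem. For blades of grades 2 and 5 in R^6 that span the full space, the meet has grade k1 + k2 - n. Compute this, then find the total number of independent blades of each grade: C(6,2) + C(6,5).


Meet grade = grade(A) + grade(B) - n
= 2 + 5 - 6 = 1
C(6,2) = 15
C(6,5) = 6
dim_A + dim_B = 15 + 6 = 21


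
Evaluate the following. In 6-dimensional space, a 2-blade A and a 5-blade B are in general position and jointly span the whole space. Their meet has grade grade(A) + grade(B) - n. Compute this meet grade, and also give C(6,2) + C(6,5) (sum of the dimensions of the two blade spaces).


Meet grade = grade(A) + grade(B) - n
= 2 + 5 - 6 = 1
C(6,2) = 15
C(6,5) = 6
dim_A + dim_B = 15 + 6 = 21


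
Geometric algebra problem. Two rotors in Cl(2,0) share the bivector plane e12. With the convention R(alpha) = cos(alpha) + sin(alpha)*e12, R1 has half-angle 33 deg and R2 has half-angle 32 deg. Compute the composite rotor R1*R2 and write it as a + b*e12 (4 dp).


Same-plane rotors commute and their half-angles add:
R1*R2 = cos(a1 + a2) + sin(a1 + a2)*e12.
a1 + a2 = 33 + 32 = 65 deg
cos(65 deg) = 0.4226
sin(65 deg) = 0.9063
R1*R2 = 0.4226 + 0.9063*e12


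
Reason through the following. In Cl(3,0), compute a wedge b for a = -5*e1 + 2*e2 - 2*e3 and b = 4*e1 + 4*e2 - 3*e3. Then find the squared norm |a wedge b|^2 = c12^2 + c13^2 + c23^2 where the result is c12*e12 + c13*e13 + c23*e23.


a wedge b = (a1*b2 - a2*b1)*e12 + (a1*b3 - a3*b1)*e13 + (a2*b3 - a3*b2)*e23
e12 coeff: (-5)*4 - 2*4 = -20 - 8 = -28
e13 coeff: (-5)*(-3) - (-2)*4 = 15 - (-8) = 23
e23 coeff: 2*(-3) - (-2)*4 = -6 - (-8) = 2
|a wedge b|^2 = (-28)^2 + 23^2 + 2^2
= 784 + 529 + 4
= 1317


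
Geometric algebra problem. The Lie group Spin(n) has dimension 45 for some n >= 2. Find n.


dim Spin(n) = dim so(n) = n(n-1)/2.
Solve n(n-1)/2 = 45, i.e. n^2 - n - 90 = 0.
Discriminant = 1 + 8*45 = 361
n = (1 + sqrt(361))/2 = (1 + 19)/2 = 10


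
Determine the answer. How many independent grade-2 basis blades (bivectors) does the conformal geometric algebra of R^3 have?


The conformal model of R^3 uses Cl(4,1) with m = 3 + 2 = 5 generators.
Number of grade-2 blades = C(m, 2) = C(5, 2)
= 5*4/2 = 10


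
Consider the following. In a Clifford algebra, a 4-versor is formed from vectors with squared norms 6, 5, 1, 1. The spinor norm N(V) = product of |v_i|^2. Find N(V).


Spinor norm N(V) = |v1|^2 * |v2|^2 * ... * |v4|^2
= 6 * 5 * 1 * 1
Running product: 6, 30, 30, 30
N(V) = 30


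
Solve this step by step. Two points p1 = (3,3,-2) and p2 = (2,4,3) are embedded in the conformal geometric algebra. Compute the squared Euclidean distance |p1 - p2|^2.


p1 - p2 = (1, -1, -5)
|p1 - p2|^2 = 1^2 + (-1)^2 + (-5)^2
= 1 + 1 + 25
= 27


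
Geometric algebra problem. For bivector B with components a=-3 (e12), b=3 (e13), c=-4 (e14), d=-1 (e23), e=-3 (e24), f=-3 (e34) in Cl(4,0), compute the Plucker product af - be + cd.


Plucker relation: af - be + cd
a*f = (-3)*(-3) = 9
b*e = 3*(-3) = -9
c*d = (-4)*(-1) = 4
af - be + cd = 9 - (-9) + 4
= 22


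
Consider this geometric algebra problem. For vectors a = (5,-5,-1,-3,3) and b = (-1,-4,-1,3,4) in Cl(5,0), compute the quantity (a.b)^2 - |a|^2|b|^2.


a . b = 5*(-1) + (-5)*(-4) + (-1)*(-1) + (-3)*3 + 3*4
= -5 + 20 + 1 + (-9) + 12 = 19
|a|^2 = 5^2 + (-5)^2 + (-1)^2 + (-3)^2 + 3^2 = 69
|b|^2 = (-1)^2 + (-4)^2 + (-1)^2 + 3^2 + 4^2 = 43
(a.b)^2 = 19^2 = 361
|a|^2 * |b|^2 = 69 * 43 = 2967
Result = 361 - 2967 = -2606


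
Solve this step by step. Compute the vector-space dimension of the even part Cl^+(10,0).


Even subalgebra dimension = 2^(n-1)
n = 10 + 0 = 10
2^(10 - 1) = 2^9 = 512
Verification: sum of C(10,k) for even k = 1 + 45 + 210 + 210 + 45 + 1 = 512
Result = 512


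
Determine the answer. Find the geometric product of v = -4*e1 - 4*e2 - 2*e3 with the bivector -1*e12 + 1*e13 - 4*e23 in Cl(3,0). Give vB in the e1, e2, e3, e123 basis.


vB has grade-1 (vector) and grade-3 (trivector) parts: vB = (v _| B) + (v ^ B).
Vector part <vB>_1:
  e1: -v2*b12 - v3*b13 = -(-4)*(-1) - (-2)*(1) = -2
  e2: v1*b12 - v3*b23 = (-4)*(-1) - (-2)*(-4) = -4
  e3: v1*b13 + v2*b23 = (-4)*(1) + (-4)*(-4) = 12
Trivector part <vB>_3:
  e123: v1*b23 - v2*b13 + v3*b12 = (-4)*(-4) - (-4)*(1) + (-2)*(-1) = 22
vB = -2*e1 - 4*e2 + 12*e3 + 22*e123


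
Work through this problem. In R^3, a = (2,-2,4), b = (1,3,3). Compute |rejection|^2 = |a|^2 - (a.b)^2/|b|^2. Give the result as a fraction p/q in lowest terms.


|a|^2 = 2^2 + (-2)^2 + 4^2 = 24
|b|^2 = 1^2 + 3^2 + 3^2 = 19
a . b = 2*1 + (-2)*3 + 4*3 = 8
(a.b)^2 = 8^2 = 64
|rej|^2 = 24 - 64/19
= (456 - 64)/19
= 392/19
In lowest terms: 392/19


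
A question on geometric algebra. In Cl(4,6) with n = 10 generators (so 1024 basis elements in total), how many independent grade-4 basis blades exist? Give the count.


Number of grade-k basis blades in Cl(p,q) with n = p + q is C(n, k).
n = 4 + 6 = 10
C(10, 4) = 10! / (4! * 6!)
= 3628800 / (24 * 720)
= 210


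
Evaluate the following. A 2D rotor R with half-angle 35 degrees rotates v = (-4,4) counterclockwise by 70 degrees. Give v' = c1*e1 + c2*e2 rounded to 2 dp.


Rotor R = cos(35deg) - sin(35deg)*e12
Rotation angle theta = 2 * 35 = 70 degrees
v' = R*v*~R rotates v by theta.
cos(70deg) = 0.3420, sin(70deg) = 0.9397
v'_1 = -4*cos(70deg) - 4*sin(70deg)
= -4*0.3420 - 4*0.9397
= -5.13
v'_2 = -4*sin(70deg) + 4*cos(70deg)
= -4*0.9397 + 4*0.3420
= -2.39
v' = -5.13*e1 - 2.39*e2


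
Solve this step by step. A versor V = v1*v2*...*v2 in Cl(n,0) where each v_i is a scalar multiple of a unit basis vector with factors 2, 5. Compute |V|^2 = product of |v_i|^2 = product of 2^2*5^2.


Each vector v_i has |v_i|^2 = s_i^2
Squared scales: 2^2 = 4, 5^2 = 25
|V|^2 = 4 * 25
= 100


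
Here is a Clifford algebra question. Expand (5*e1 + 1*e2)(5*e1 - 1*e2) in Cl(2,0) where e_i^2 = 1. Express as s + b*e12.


Expand: (5*e1 + 1*e2)(5*e1 - 1*e2)
= 5*5*e1e1 + 5*(-1)*e1e2 + 1*5*e2e1 + 1*(-1)*e2e2
Using e1^2 = e2^2 = 1, e2e1 = -e1e2:
Scalar part s = 5*5 + 1*(-1) = 25 + (-1) = 24
Bivector part b = 5*(-1) - 1*5 = -5 - 5 = -10
uv = 24 - 10*e12


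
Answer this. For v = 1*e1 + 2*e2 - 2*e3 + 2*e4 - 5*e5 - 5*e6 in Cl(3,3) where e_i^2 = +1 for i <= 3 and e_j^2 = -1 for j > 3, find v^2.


v^2 = sum of c_i^2 * e_i^2
Positive signature terms (e_i^2 = +1): 1^2 + 2^2 + (-2)^2 = 9
Negative signature terms (e_j^2 = -1): 2^2 + (-5)^2 + (-5)^2 = 54
v^2 = 9 - 54 = -45


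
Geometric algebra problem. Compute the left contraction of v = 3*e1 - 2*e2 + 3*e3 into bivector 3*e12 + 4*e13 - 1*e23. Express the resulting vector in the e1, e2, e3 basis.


Left contraction v _| B = <vB>_1 (grade-1 part of the geometric product vB).
Using e1_|e12 = e2, e2_|e12 = -e1, e1_|e13 = e3, e3_|e13 = -e1, e2_|e23 = e3, e3_|e23 = -e2:
e1 coeff: -v2*b12 - v3*b13 = -(-2)*(3) - (3)*(4) = -6
e2 coeff: v1*b12 - v3*b23 = (3)*(3) - (3)*(-1) = 12
e3 coeff: v1*b13 + v2*b23 = (3)*(4) + (-2)*(-1) = 14
v _| B = -6*e1 + 12*e2 + 14*e3


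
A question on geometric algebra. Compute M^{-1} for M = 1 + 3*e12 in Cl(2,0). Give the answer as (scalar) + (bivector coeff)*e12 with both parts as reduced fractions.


M = 1 + 3*e12, where e12^2 = -1.
Since M commutes with its reverse ~M = a - b*e12, M * ~M = a^2 - b^2*e12^2 = a^2 + b^2.
So M^{-1} = ~M / (a^2 + b^2) = (a - b*e12)/(a^2 + b^2).
a^2 + b^2 = 1 + 9 = 10
Scalar part = 1/10 = 1/10
Bivector coeff = -3/10 = -3/10
M^{-1} = 1/10 - 3/10*e12


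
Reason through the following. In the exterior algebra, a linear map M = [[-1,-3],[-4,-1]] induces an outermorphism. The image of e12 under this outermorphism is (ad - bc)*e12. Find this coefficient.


The outermorphism of a linear map f sends e1^e2 to f(e1)^f(e2).
f(e1) = -1*e1 - 4*e2
f(e2) = -3*e1 - 1*e2
f(e1) ^ f(e2) = (-1*e1 - 4*e2) ^ (-3*e1 - 1*e2)
= (-1)*(-1)*e12 + (-4)*(-3)*e21
= (1 - 12)*e12
= -11*e12
Coefficient = -11


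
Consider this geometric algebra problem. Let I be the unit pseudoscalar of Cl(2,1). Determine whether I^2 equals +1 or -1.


The pseudoscalar I = e1...e_n (product of all n generators) of Cl(p,q) satisfies I^2 = (-1)^(q + n(n-1)/2).
p = 2, q = 1, n = p + q = 3
n(n-1)/2 = 3 * 2 / 2 = 3
Exponent = q + n(n-1)/2 = 1 + 3 = 4
I^2 = (-1)^4 = +1


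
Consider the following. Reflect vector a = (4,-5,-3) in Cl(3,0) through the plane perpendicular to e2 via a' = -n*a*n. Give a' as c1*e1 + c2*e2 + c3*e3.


Reflection formula: a' = -n*a*n, with n = e2 (unit vector, n^2 = 1).
For reflection through hyperplane perp to e2:
The component along e2 flips sign, others stay.
a = (4, -5, -3)
a' = (4, 5, -3)
a' = 4*e1 + 5*e2 - 3*e3


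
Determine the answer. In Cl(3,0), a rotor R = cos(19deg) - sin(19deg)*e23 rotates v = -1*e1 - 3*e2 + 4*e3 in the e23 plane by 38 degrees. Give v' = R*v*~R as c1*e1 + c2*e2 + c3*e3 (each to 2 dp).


Rotor R = cos(19deg) - sin(19deg)*e23
Rotation angle theta = 2 * 19 = 38 degrees in the e23 plane (e2 -> e3).
The component perpendicular to the plane (e1) is invariant: v'_1 = v1 = -1.00
cos(38deg) = 0.7880, sin(38deg) = 0.6157
v'_2 = v2*cos(theta) - v3*sin(theta) = -3*0.7880 - 4*0.6157 = -4.83
v'_3 = v2*sin(theta) + v3*cos(theta) = -3*0.6157 + 4*0.7880 = 1.31
v' = -1.00*e1 - 4.83*e2 + 1.31*e3


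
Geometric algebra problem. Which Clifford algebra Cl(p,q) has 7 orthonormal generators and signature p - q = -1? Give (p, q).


We need p + q = 7 and p - q = -1.
Adding: 2p = 7 + (-1) = 6, so p = 3.
Then q = 7 - 3 = 4.
(p, q) = (3, 4)


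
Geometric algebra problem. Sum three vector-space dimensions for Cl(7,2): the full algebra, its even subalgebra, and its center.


n = 7 + 2 = 9
Total dim = 2^9 = 512
Even subalgebra dim = 2^8 = 256
n is odd, so center dim = 2
Sum = 512 + 256 + 2 = 770


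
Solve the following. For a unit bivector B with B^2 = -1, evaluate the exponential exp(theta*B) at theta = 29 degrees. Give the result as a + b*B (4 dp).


For a unit bivector B with B^2 = -1, the exponential series gives
e^(theta*B) = cos(theta) + sin(theta)*B (the GA analogue of Euler's formula).
theta = 29 degrees = 0.506145 rad
cos(29 deg) = 0.8746
sin(29 deg) = 0.4848
exp(theta*B) = 0.8746 + 0.4848*B


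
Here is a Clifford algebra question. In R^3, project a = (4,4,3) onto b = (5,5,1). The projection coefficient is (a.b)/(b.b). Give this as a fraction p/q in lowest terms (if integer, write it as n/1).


Projection coefficient = (a . b) / (b . b)
a . b = 4*5 + 4*5 + 3*1
= 20 + 20 + 3 = 43
b . b = 5^2 + 5^2 + 1^2
= 25 + 25 + 1 = 51
Coefficient = 43/51
In lowest terms: 43/51


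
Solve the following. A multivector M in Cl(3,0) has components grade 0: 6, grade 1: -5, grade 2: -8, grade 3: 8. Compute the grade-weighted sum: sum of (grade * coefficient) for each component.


Grade-weighted sum = sum of grade_k * coefficient_k
0*6 = 0
1*(-5) = -5
2*(-8) = -16
3*8 = 24
Total = 0 + (-5) + (-16) + 24 = 3


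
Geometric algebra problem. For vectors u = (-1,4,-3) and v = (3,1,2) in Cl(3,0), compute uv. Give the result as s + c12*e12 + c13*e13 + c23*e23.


In Cl(3,0): e_i^2 = 1, e_ie_j = -e_je_i for i != j.
Scalar part = u . v = (-1)*3 + 4*1 + (-3)*2
= -3 + 4 + (-6) = -5
e12 coeff = (-1)*1 - 4*3 = -1 - 12 = -13
e13 coeff = (-1)*2 - (-3)*3 = -2 - (-9) = 7
e23 coeff = 4*2 - (-3)*1 = 8 - (-3) = 11
uv = -5 - 13*e12 + 7*e13 + 11*e23


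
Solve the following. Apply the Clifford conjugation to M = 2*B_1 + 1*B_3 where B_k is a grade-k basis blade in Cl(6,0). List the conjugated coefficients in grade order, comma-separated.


Clifford conjugate sign for grade k: (-1)^(k(k+1)/2)
Grade 1: (-1)^(1*2/2) = (-1)^1 = -1, coeff 2 -> -2
Grade 3: (-1)^(3*4/2) = (-1)^6 = 1, coeff 1 -> 1
Conjugated coefficients: -2, 1


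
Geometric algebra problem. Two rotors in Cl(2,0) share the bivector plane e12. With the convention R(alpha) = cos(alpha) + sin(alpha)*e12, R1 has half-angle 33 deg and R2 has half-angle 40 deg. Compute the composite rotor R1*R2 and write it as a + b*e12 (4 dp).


Same-plane rotors commute and their half-angles add:
R1*R2 = cos(a1 + a2) + sin(a1 + a2)*e12.
a1 + a2 = 33 + 40 = 73 deg
cos(73 deg) = 0.2924
sin(73 deg) = 0.9563
R1*R2 = 0.2924 + 0.9563*e12


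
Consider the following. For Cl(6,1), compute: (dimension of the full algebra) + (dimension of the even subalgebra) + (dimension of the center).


n = 6 + 1 = 7
Total dim = 2^7 = 128
Even subalgebra dim = 2^6 = 64
n is odd, so center dim = 2
Sum = 128 + 64 + 2 = 194


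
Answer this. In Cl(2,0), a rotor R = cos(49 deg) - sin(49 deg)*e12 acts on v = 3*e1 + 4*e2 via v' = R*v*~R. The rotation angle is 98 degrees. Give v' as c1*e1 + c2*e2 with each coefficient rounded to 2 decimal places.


Rotor R = cos(49deg) - sin(49deg)*e12
Rotation angle theta = 2 * 49 = 98 degrees
v' = R*v*~R rotates v by theta.
cos(98deg) = -0.1392, sin(98deg) = 0.9903
v'_1 = 3*cos(98deg) - 4*sin(98deg)
= 3*(-0.1392) - 4*0.9903
= -4.38
v'_2 = 3*sin(98deg) + 4*cos(98deg)
= 3*0.9903 + 4*(-0.1392)
= 2.41
v' = -4.38*e1 + 2.41*e2


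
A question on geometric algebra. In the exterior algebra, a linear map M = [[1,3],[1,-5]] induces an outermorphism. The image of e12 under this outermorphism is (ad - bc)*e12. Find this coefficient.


The outermorphism of a linear map f sends e1^e2 to f(e1)^f(e2).
f(e1) = 1*e1 + 1*e2
f(e2) = 3*e1 - 5*e2
f(e1) ^ f(e2) = (1*e1 + 1*e2) ^ (3*e1 - 5*e2)
= 1*(-5)*e12 + 1*3*e21
= (-5 - 3)*e12
= -8*e12
Coefficient = -8


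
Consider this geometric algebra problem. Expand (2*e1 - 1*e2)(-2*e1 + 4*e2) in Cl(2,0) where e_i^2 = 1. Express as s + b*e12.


Expand: (2*e1 - 1*e2)(-2*e1 + 4*e2)
= 2*(-2)*e1e1 + 2*4*e1e2 + (-1)*(-2)*e2e1 + (-1)*4*e2e2
Using e1^2 = e2^2 = 1, e2e1 = -e1e2:
Scalar part s = 2*(-2) + (-1)*4 = -4 + (-4) = -8
Bivector part b = 2*4 - (-1)*(-2) = 8 - 2 = 6
uv = -8 + 6*e12


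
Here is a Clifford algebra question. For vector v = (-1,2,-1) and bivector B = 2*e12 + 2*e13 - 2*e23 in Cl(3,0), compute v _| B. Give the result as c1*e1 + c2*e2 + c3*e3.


Left contraction v _| B = <vB>_1 (grade-1 part of the geometric product vB).
Using e1_|e12 = e2, e2_|e12 = -e1, e1_|e13 = e3, e3_|e13 = -e1, e2_|e23 = e3, e3_|e23 = -e2:
e1 coeff: -v2*b12 - v3*b13 = -(2)*(2) - (-1)*(2) = -2
e2 coeff: v1*b12 - v3*b23 = (-1)*(2) - (-1)*(-2) = -4
e3 coeff: v1*b13 + v2*b23 = (-1)*(2) + (2)*(-2) = -6
v _| B = -2*e1 - 4*e2 - 6*e3


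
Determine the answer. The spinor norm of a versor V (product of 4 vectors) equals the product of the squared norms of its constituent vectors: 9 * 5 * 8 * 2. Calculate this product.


Spinor norm N(V) = |v1|^2 * |v2|^2 * ... * |v4|^2
= 9 * 5 * 8 * 2
Running product: 9, 45, 360, 720
N(V) = 720


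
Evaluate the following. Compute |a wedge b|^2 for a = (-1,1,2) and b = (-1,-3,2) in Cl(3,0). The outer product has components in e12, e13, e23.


a wedge b = (a1*b2 - a2*b1)*e12 + (a1*b3 - a3*b1)*e13 + (a2*b3 - a3*b2)*e23
e12 coeff: (-1)*(-3) - 1*(-1) = 3 - (-1) = 4
e13 coeff: (-1)*2 - 2*(-1) = -2 - (-2) = 0
e23 coeff: 1*2 - 2*(-3) = 2 - (-6) = 8
|a wedge b|^2 = 4^2 + 0^2 + 8^2
= 16 + 0 + 64
= 80


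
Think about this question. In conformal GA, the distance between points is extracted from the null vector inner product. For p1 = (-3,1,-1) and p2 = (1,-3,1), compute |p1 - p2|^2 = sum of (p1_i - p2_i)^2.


p1 - p2 = (-4, 4, -2)
|p1 - p2|^2 = (-4)^2 + 4^2 + (-2)^2
= 16 + 16 + 4
= 36


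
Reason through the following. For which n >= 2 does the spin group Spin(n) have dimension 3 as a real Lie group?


dim Spin(n) = dim so(n) = n(n-1)/2.
Solve n(n-1)/2 = 3, i.e. n^2 - n - 6 = 0.
Discriminant = 1 + 8*3 = 25
n = (1 + sqrt(25))/2 = (1 + 5)/2 = 3


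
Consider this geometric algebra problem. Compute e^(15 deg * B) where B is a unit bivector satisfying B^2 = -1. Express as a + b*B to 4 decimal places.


For a unit bivector B with B^2 = -1, the exponential series gives
e^(theta*B) = cos(theta) + sin(theta)*B (the GA analogue of Euler's formula).
theta = 15 degrees = 0.261799 rad
cos(15 deg) = 0.9659
sin(15 deg) = 0.2588
exp(theta*B) = 0.9659 + 0.2588*B


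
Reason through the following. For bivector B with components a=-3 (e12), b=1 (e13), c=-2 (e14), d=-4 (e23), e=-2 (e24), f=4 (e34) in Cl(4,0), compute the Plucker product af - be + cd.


Plucker relation: af - be + cd
a*f = (-3)*4 = -12
b*e = 1*(-2) = -2
c*d = (-2)*(-4) = 8
af - be + cd = -12 - (-2) + 8
= -2


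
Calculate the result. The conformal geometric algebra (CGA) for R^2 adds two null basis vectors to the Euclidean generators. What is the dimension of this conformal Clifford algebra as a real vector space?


The conformal model of R^2 uses Cl(3,1): the 2 Euclidean generators plus two extra orthogonal generators e+ (e+^2 = +1) and e- (e-^2 = -1), from which the null vectors e0, einf are built.
Number of generators m = 2 + 2 = 4.
dim Cl(p,q) = 2^m = 2^4 = 16


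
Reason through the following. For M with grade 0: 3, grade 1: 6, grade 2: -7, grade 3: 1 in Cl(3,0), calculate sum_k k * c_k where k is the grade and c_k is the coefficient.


Grade-weighted sum = sum of grade_k * coefficient_k
0*3 = 0
1*6 = 6
2*(-7) = -14
3*1 = 3
Total = 0 + 6 + (-14) + 3 = -5


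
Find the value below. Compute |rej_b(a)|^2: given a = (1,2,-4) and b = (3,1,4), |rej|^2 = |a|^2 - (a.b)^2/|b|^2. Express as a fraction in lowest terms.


|a|^2 = 1^2 + 2^2 + (-4)^2 = 21
|b|^2 = 3^2 + 1^2 + 4^2 = 26
a . b = 1*3 + 2*1 + (-4)*4 = -11
(a.b)^2 = (-11)^2 = 121
|rej|^2 = 21 - 121/26
= (546 - 121)/26
= 425/26
In lowest terms: 425/26


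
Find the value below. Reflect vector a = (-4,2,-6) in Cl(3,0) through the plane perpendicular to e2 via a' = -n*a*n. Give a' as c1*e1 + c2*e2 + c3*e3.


Reflection formula: a' = -n*a*n, with n = e2 (unit vector, n^2 = 1).
For reflection through hyperplane perp to e2:
The component along e2 flips sign, others stay.
a = (-4, 2, -6)
a' = (-4, -2, -6)
a' = -4*e1 - 2*e2 - 6*e3


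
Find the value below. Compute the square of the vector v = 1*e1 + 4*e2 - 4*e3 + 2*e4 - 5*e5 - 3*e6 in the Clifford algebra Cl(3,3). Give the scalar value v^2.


v^2 = sum of c_i^2 * e_i^2
Positive signature terms (e_i^2 = +1): 1^2 + 4^2 + (-4)^2 = 33
Negative signature terms (e_j^2 = -1): 2^2 + (-5)^2 + (-3)^2 = 38
v^2 = 33 - 38 = -5


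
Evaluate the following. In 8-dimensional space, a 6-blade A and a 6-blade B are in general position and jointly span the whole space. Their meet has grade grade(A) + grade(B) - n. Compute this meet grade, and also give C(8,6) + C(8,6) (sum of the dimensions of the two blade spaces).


Meet grade = grade(A) + grade(B) - n
= 6 + 6 - 8 = 4
C(8,6) = 28
C(8,6) = 28
dim_A + dim_B = 28 + 28 = 56


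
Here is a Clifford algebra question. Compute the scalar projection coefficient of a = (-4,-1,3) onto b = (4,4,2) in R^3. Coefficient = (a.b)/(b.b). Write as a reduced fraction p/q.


Projection coefficient = (a . b) / (b . b)
a . b = (-4)*4 + (-1)*4 + 3*2
= -16 + (-4) + 6 = -14
b . b = 4^2 + 4^2 + 2^2
= 16 + 16 + 4 = 36
Coefficient = -14/36
In lowest terms: -7/18


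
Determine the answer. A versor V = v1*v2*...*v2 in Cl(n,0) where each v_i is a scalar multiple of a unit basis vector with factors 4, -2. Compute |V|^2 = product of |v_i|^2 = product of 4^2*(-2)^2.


Each vector v_i has |v_i|^2 = s_i^2
Squared scales: 4^2 = 16, (-2)^2 = 4
|V|^2 = 16 * 4
= 64


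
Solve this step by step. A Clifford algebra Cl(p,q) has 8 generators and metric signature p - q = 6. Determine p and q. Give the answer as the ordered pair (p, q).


We need p + q = 8 and p - q = 6.
Adding: 2p = 8 + 6 = 14, so p = 7.
Then q = 8 - 7 = 1.
(p, q) = (7, 1)


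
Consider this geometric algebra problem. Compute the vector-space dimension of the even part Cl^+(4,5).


Even subalgebra dimension = 2^(n-1)
n = 4 + 5 = 9
2^(9 - 1) = 2^8 = 256
Verification: sum of C(9,k) for even k = 1 + 36 + 126 + 84 + 9 = 256
Result = 256


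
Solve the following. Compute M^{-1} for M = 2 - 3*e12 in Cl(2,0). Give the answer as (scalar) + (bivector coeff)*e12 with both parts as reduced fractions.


M = 2 - 3*e12, where e12^2 = -1.
Since M commutes with its reverse ~M = a - b*e12, M * ~M = a^2 - b^2*e12^2 = a^2 + b^2.
So M^{-1} = ~M / (a^2 + b^2) = (a - b*e12)/(a^2 + b^2).
a^2 + b^2 = 4 + 9 = 13
Scalar part = 2/13 = 2/13
Bivector coeff = 3/13 = 3/13
M^{-1} = 2/13 + 3/13*e12


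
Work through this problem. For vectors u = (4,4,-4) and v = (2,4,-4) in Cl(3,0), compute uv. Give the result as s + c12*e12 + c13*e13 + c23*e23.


In Cl(3,0): e_i^2 = 1, e_ie_j = -e_je_i for i != j.
Scalar part = u . v = 4*2 + 4*4 + (-4)*(-4)
= 8 + 16 + 16 = 40
e12 coeff = 4*4 - 4*2 = 16 - 8 = 8
e13 coeff = 4*(-4) - (-4)*2 = -16 - (-8) = -8
e23 coeff = 4*(-4) - (-4)*4 = -16 - (-16) = 0
uv = 40 + 8*e12 - 8*e13 + 0*e23


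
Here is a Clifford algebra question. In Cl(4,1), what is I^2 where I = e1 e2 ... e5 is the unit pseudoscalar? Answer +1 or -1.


The pseudoscalar I = e1...e_n (product of all n generators) of Cl(p,q) satisfies I^2 = (-1)^(q + n(n-1)/2).
p = 4, q = 1, n = p + q = 5
n(n-1)/2 = 5 * 4 / 2 = 10
Exponent = q + n(n-1)/2 = 1 + 10 = 11
I^2 = (-1)^11 = -1


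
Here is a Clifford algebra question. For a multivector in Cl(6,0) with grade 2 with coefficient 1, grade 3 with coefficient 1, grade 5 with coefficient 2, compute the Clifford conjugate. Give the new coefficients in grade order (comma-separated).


Clifford conjugate sign for grade k: (-1)^(k(k+1)/2)
Grade 2: (-1)^(2*3/2) = (-1)^3 = -1, coeff 1 -> -1
Grade 3: (-1)^(3*4/2) = (-1)^6 = 1, coeff 1 -> 1
Grade 5: (-1)^(5*6/2) = (-1)^15 = -1, coeff 2 -> -2
Conjugated coefficients: -1, 1, -2


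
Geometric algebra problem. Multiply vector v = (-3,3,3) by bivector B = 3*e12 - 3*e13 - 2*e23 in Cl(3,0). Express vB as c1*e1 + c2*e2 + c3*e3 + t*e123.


vB has grade-1 (vector) and grade-3 (trivector) parts: vB = (v _| B) + (v ^ B).
Vector part <vB>_1:
  e1: -v2*b12 - v3*b13 = -(3)*(3) - (3)*(-3) = 0
  e2: v1*b12 - v3*b23 = (-3)*(3) - (3)*(-2) = -3
  e3: v1*b13 + v2*b23 = (-3)*(-3) + (3)*(-2) = 3
Trivector part <vB>_3:
  e123: v1*b23 - v2*b13 + v3*b12 = (-3)*(-2) - (3)*(-3) + (3)*(3) = 24
vB = 0*e1 - 3*e2 + 3*e3 + 24*e123


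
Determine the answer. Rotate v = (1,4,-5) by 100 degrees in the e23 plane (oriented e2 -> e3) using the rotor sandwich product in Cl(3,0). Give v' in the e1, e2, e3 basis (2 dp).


Rotor R = cos(50deg) - sin(50deg)*e23
Rotation angle theta = 2 * 50 = 100 degrees in the e23 plane (e2 -> e3).
The component perpendicular to the plane (e1) is invariant: v'_1 = v1 = 1.00
cos(100deg) = -0.1736, sin(100deg) = 0.9848
v'_2 = v2*cos(theta) - v3*sin(theta) = 4*(-0.1736) - (-5)*0.9848 = 4.23
v'_3 = v2*sin(theta) + v3*cos(theta) = 4*0.9848 + (-5)*(-0.1736) = 4.81
v' = 1.00*e1 + 4.23*e2 + 4.81*e3


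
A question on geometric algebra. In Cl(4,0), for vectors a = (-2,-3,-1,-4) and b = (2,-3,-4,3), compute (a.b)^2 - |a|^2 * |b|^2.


a . b = (-2)*2 + (-3)*(-3) + (-1)*(-4) + (-4)*3
= -4 + 9 + 4 + (-12) = -3
|a|^2 = (-2)^2 + (-3)^2 + (-1)^2 + (-4)^2 = 30
|b|^2 = 2^2 + (-3)^2 + (-4)^2 + 3^2 = 38
(a.b)^2 = (-3)^2 = 9
|a|^2 * |b|^2 = 30 * 38 = 1140
Result = 9 - 1140 = -1131


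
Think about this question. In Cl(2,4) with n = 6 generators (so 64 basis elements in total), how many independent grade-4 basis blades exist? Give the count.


Number of grade-k basis blades in Cl(p,q) with n = p + q is C(n, k).
n = 2 + 4 = 6
C(6, 4) = 6! / (4! * 2!)
= 720 / (24 * 2)
= 15


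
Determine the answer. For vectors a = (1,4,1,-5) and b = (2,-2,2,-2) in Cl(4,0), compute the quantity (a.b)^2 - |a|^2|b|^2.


a . b = 1*2 + 4*(-2) + 1*2 + (-5)*(-2)
= 2 + (-8) + 2 + 10 = 6
|a|^2 = 1^2 + 4^2 + 1^2 + (-5)^2 = 43
|b|^2 = 2^2 + (-2)^2 + 2^2 + (-2)^2 = 16
(a.b)^2 = 6^2 = 36
|a|^2 * |b|^2 = 43 * 16 = 688
Result = 36 - 688 = -652


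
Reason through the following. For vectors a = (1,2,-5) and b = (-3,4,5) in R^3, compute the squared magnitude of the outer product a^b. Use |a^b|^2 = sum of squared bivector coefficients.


a wedge b = (a1*b2 - a2*b1)*e12 + (a1*b3 - a3*b1)*e13 + (a2*b3 - a3*b2)*e23
e12 coeff: 1*4 - 2*(-3) = 4 - (-6) = 10
e13 coeff: 1*5 - (-5)*(-3) = 5 - 15 = -10
e23 coeff: 2*5 - (-5)*4 = 10 - (-20) = 30
|a wedge b|^2 = 10^2 + (-10)^2 + 30^2
= 100 + 100 + 900
= 1100


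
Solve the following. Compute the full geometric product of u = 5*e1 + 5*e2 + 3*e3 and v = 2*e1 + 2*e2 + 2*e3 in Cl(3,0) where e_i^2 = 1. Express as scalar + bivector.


In Cl(3,0): e_i^2 = 1, e_ie_j = -e_je_i for i != j.
Scalar part = u . v = 5*2 + 5*2 + 3*2
= 10 + 10 + 6 = 26
e12 coeff = 5*2 - 5*2 = 10 - 10 = 0
e13 coeff = 5*2 - 3*2 = 10 - 6 = 4
e23 coeff = 5*2 - 3*2 = 10 - 6 = 4
uv = 26 + 0*e12 + 4*e13 + 4*e23


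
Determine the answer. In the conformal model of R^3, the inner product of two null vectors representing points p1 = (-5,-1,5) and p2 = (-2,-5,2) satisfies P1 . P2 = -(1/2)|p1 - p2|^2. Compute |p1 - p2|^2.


p1 - p2 = (-3, 4, 3)
|p1 - p2|^2 = (-3)^2 + 4^2 + 3^2
= 9 + 16 + 9
= 34


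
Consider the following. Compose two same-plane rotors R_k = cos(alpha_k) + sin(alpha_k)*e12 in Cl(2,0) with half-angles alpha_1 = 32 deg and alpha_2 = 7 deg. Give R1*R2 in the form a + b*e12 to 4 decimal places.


Same-plane rotors commute and their half-angles add:
R1*R2 = cos(a1 + a2) + sin(a1 + a2)*e12.
a1 + a2 = 32 + 7 = 39 deg
cos(39 deg) = 0.7771
sin(39 deg) = 0.6293
R1*R2 = 0.7771 + 0.6293*e12


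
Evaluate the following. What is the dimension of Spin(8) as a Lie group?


Spin(n) double-covers SO(n); both have Lie algebra so(n) of dimension n(n-1)/2.
n = 8
n(n-1) = 8 * 7 = 56
dim Spin(8) = 56/2 = 28


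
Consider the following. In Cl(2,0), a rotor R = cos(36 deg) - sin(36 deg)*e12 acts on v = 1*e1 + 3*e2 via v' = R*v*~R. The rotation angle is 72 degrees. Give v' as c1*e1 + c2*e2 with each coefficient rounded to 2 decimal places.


Rotor R = cos(36deg) - sin(36deg)*e12
Rotation angle theta = 2 * 36 = 72 degrees
v' = R*v*~R rotates v by theta.
cos(72deg) = 0.3090, sin(72deg) = 0.9511
v'_1 = 1*cos(72deg) - 3*sin(72deg)
= 1*0.3090 - 3*0.9511
= -2.54
v'_2 = 1*sin(72deg) + 3*cos(72deg)
= 1*0.9511 + 3*0.3090
= 1.88
v' = -2.54*e1 + 1.88*e2


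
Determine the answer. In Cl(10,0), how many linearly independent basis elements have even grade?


Even subalgebra dimension = 2^(n-1)
n = 10 + 0 = 10
2^(10 - 1) = 2^9 = 512
Verification: sum of C(10,k) for even k = 1 + 45 + 210 + 210 + 45 + 1 = 512
Result = 512


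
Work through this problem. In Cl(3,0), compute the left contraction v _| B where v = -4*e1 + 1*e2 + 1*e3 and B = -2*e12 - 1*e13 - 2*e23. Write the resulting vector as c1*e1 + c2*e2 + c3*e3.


Left contraction v _| B = <vB>_1 (grade-1 part of the geometric product vB).
Using e1_|e12 = e2, e2_|e12 = -e1, e1_|e13 = e3, e3_|e13 = -e1, e2_|e23 = e3, e3_|e23 = -e2:
e1 coeff: -v2*b12 - v3*b13 = -(1)*(-2) - (1)*(-1) = 3
e2 coeff: v1*b12 - v3*b23 = (-4)*(-2) - (1)*(-2) = 10
e3 coeff: v1*b13 + v2*b23 = (-4)*(-1) + (1)*(-2) = 2
v _| B = 3*e1 + 10*e2 + 2*e3
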